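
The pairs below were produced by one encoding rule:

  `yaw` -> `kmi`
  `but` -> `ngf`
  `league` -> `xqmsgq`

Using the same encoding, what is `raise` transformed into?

Compare letters: y→k is +12, a→m is +12, w→i is +12 — a constant shift. It's a constant shift of +12 (ROT12).
On raise: r+12=d, a+12=m, i+12=u, s+12=e, e+12=q.

dmueq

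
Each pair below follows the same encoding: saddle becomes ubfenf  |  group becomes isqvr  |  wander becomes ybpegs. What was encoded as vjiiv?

It's a Vigenère-style cipher with numeric key [2,1]: position i shifts by key[i mod 2].
Undoing it on vjiiv: v−2=t, j−1=i, i−2=g, i−1=h, v−2=t.

tight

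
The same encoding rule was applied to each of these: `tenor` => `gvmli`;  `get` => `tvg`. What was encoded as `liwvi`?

order

This is the alphabet-reversal cipher (Atbash): a becomes z, b becomes y, etc.
Undoing it on liwvi: l↔o, i↔r, w↔d, v↔e, i↔r.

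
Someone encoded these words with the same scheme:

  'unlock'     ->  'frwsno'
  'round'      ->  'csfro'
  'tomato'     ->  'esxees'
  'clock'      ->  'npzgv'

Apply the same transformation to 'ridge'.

It's a Vigenère-style cipher with numeric key [11,4]: position i shifts by key[i mod 2].
For ridge: r+11=c, i+4=m, d+11=o, g+4=k, e+11=p.

cmokp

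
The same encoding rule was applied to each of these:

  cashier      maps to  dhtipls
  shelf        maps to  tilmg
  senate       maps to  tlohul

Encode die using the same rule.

epl

The shift depends on letter class: consonant c→d is +1, but vowel a→h is +7. Vowels shift forward by 7 and consonants shift forward by 1.
Applying it to die: d(cons)+1=e, i(vowel)+7=p, e(vowel)+7=l.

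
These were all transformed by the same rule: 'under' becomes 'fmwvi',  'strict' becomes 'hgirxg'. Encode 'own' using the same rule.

ldm

This is the alphabet-reversal cipher (Atbash): a becomes z, b becomes y, etc.
Applying it to own: o↔l, w↔d, n↔m.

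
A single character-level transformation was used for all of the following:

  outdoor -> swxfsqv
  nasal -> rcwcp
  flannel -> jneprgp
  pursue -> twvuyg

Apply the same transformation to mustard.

qwwveth

Shifts by position in outdoor: pos 0: o→s (+4), pos 1: u→w (+2), pos 2: t→x (+4), pos 3: d→f (+2) — repeating every 2. It's a Vigenère-style cipher with numeric key [4,2]: position i shifts by key[i mod 2].
For mustard: m+4=q, u+2=w, s+4=w, t+2=v, a+4=e, r+2=t, d+4=h.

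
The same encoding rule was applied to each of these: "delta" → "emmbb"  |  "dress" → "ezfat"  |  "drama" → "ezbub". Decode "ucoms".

tuner

A repeating key of period 2 is used — shifts +1, +8 over and over.
Decoding ucoms: u−1=t, c−8=u, o−1=n, m−8=e, s−1=r.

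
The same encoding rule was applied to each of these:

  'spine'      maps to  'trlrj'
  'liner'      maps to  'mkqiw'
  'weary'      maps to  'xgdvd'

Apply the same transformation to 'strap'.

In spine: s→t is +1, p→r is +2, i→l is +3, n→r is +4 — the shift increases by 1 each position. Letter i (0-indexed) is shifted by i+1, so successive shifts are 1, 2, 3, ….
For strap: s+1=t, t+2=v, r+3=u, a+4=e, p+5=u.

tvueu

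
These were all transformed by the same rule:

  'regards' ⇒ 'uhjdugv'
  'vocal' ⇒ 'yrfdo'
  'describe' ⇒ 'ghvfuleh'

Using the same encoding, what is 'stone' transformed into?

Every letter moves 3 places later in the alphabet, wrapping around z→a.
Applying it to stone: s+3=v, t+3=w, o+3=r, n+3=q, e+3=h.

vwrqh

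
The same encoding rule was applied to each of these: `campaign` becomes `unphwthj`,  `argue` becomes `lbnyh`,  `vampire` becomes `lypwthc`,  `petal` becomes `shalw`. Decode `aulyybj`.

current

The word is reversed, then every letter is shifted forward by 7.
Reversing it on aulyybj: shift back: a−7=t, u−7=n, l−7=e, y−7=r, y−7=r, b−7=u, j−7=c → tnerruc; then reverse → current.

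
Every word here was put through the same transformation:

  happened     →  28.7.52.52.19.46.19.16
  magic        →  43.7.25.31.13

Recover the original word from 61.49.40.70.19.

solve

h(#8)→28 and a(#1)→7: differences scale by 3, so n = 3·pos + 4. With a=1..z=26, the number is 3·pos + 4.
Decoding 61.49.40.70.19: 61→(61−4)÷3=19=s, 49→(49−4)÷3=15=o, 40→(40−4)÷3=12=l, 70→(70−4)÷3=22=v, 19→(19−4)÷3=5=e.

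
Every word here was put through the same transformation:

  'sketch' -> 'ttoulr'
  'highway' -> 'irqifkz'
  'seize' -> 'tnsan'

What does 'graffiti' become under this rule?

hakgosur

Shifts by position in sketch: pos 0: s→t (+1), pos 1: k→t (+9), pos 2: e→o (+10), pos 3: t→u (+1), pos 4: c→l (+9), pos 5: h→r (+10) — repeating every 3. It's a Vigenère-style cipher with numeric key [1,9,10]: position i shifts by key[i mod 3].
On graffiti: g+1=h, r+9=a, a+10=k, f+1=g, f+9=o, i+10=s, t+1=u, i+9=r.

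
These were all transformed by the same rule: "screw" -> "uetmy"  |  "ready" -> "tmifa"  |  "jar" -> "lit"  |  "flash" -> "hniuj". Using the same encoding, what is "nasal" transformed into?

piuin

The shift depends on letter class: consonant s→u is +2, but vowel e→m is +8. Two shifts are in play — +8 for a/e/i/o/u, +2 for every other letter.
Applying it to nasal: n(cons)+2=p, a(vowel)+8=i, s(cons)+2=u, a(vowel)+8=i, l(cons)+2=n.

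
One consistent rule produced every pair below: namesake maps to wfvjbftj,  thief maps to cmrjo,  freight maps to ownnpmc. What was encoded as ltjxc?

coast

Shifts by position in namesake: pos 0: n→w (+9), pos 1: a→f (+5), pos 2: m→v (+9), pos 3: e→j (+5) — repeating every 2. A repeating key of period 2 is used — shifts +9, +5 over and over.
Decoding ltjxc: l−9=c, t−5=o, j−9=a, x−5=s, c−9=t.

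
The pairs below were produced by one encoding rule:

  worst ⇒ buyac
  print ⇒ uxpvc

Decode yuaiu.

total

In worst: w→b is +5, o→u is +6, r→y is +7, s→a is +8 — the shift increases by 1 each position. The shift increases by 1 at each position, starting from +5: 5, 6, 7, ….
Undoing it on yuaiu: y−5=t, u−6=o, a−7=t, i−8=a, u−9=l.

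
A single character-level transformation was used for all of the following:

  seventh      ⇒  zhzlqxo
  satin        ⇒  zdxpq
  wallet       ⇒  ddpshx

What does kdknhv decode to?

Shifts by position in seventh: pos 0: s→z (+7), pos 1: e→h (+3), pos 2: v→z (+4), pos 3: e→l (+7), pos 4: n→q (+3), pos 5: t→x (+4) — repeating every 3. The shifts repeat in a cycle of length 3: positions 0,1,… shift by +7, +3, +4, then the pattern repeats.
Decoding kdknhv: k−7=d, d−3=a, k−4=g, n−7=g, h−3=e, v−4=r.

dagger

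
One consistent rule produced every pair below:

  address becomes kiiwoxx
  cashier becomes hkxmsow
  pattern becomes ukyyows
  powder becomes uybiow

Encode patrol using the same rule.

The shift depends on letter class: consonant d→i is +5, but vowel a→k is +10. The rule splits by letter class: vowels +10, consonants +5.
For patrol: p(cons)+5=u, a(vowel)+10=k, t(cons)+5=y, r(cons)+5=w, o(vowel)+10=y, l(cons)+5=q.

ukywyq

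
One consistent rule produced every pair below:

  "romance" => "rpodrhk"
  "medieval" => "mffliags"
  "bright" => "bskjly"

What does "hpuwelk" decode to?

In romance: r→r is +0, o→p is +1, m→o is +2, a→d is +3 — the shift increases by 1 each position. Letter i (0-indexed) is shifted by i+0, so successive shifts are 0, 1, 2, ….
Decoding hpuwelk: h−0=h, p−1=o, u−2=s, w−3=t, e−4=a, l−5=g, k−6=e.

hostage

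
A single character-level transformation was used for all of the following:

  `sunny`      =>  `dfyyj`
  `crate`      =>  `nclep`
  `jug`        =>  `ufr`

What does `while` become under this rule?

hstwp

Compare letters: s→d is +11, u→f is +11, n→y is +11 — a constant shift. It's a constant shift of +11 (ROT11).
For while: w+11=h, h+11=s, i+11=t, l+11=w, e+11=p.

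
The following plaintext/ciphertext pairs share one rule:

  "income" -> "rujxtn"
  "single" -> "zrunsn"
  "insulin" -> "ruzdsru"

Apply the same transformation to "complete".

jxtwsnan

The shift depends on letter class: consonant n→u is +7, but vowel i→r is +9. Two shifts are in play — +9 for a/e/i/o/u, +7 for every other letter.
Applying it to complete: c(cons)+7=j, o(vowel)+9=x, m(cons)+7=t, p(cons)+7=w, l(cons)+7=s, e(vowel)+9=n, t(cons)+7=a, e(vowel)+9=n.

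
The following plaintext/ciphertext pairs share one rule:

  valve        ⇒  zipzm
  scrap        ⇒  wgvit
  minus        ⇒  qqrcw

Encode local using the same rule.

pwgip

Two shifts are in play — +8 for a/e/i/o/u, +4 for every other letter.
Applying it to local: l(cons)+4=p, o(vowel)+8=w, c(cons)+4=g, a(vowel)+8=i, l(cons)+4=p.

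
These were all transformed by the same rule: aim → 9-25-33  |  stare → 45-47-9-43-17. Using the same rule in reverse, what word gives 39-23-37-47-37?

photo

With a=1..z=26, the number is 2·pos + 7.
Reversing it on 39-23-37-47-37: 39→(39−7)÷2=16=p, 23→(23−7)÷2=8=h, 37→(37−7)÷2=15=o, 47→(47−7)÷2=20=t, 37→(37−7)÷2=15=o.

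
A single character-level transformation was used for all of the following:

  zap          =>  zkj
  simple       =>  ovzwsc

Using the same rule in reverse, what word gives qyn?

The word is reversed, then every letter is shifted forward by 10.
Decoding qyn: shift back: q−10=g, y−10=o, n−10=d → god; then reverse → dog.

dog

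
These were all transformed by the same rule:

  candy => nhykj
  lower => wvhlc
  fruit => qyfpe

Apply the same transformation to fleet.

Shifts by position in candy: pos 0: c→n (+11), pos 1: a→h (+7), pos 2: n→y (+11), pos 3: d→k (+7) — repeating every 2. A repeating key of period 2 is used — shifts +11, +7 over and over.
Applying it to fleet: f+11=q, l+7=s, e+11=p, e+7=l, t+11=e.

qsple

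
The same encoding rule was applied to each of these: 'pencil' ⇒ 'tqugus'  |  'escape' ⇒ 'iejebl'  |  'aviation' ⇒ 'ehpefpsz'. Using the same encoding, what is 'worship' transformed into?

aaywtpt

Shifts by position in pencil: pos 0: p→t (+4), pos 1: e→q (+12), pos 2: n→u (+7), pos 3: c→g (+4), pos 4: i→u (+12), pos 5: l→s (+7) — repeating every 3. It's a Vigenère-style cipher with numeric key [4,12,7]: position i shifts by key[i mod 3].
For worship: w+4=a, o+12=a, r+7=y, s+4=w, h+12=t, i+7=p, p+4=t.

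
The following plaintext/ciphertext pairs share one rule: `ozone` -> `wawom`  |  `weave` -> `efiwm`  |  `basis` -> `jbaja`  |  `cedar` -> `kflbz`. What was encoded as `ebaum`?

Shifts by position in ozone: pos 0: o→w (+8), pos 1: z→a (+1), pos 2: o→w (+8), pos 3: n→o (+1) — repeating every 2. The shifts repeat in a cycle of length 2: positions 0,1,… shift by +8, +1, then the pattern repeats.
Decoding ebaum: e−8=w, b−1=a, a−8=s, u−1=t, m−8=e.

waste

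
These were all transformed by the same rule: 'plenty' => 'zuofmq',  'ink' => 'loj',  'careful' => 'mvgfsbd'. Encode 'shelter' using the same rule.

sfumfit

The output letters match the input read backwards, each shifted +1: plenty reversed is ytnelp. Read the word backwards and shift each letter +1.
For shelter: reverse → retlehs; then shift: r+1=s, e+1=f, t+1=u, l+1=m, e+1=f, h+1=i, s+1=t.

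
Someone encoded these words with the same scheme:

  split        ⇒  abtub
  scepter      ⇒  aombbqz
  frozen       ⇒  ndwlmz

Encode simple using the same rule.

auubtq

Shifts by position in split: pos 0: s→a (+8), pos 1: p→b (+12), pos 2: l→t (+8), pos 3: i→u (+12) — repeating every 2. The shifts repeat in a cycle of length 2: positions 0,1,… shift by +8, +12, then the pattern repeats.
On simple: s+8=a, i+12=u, m+8=u, p+12=b, l+8=t, e+12=q.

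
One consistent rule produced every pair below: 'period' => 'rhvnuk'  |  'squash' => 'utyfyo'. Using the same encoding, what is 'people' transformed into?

Each letter shifts forward by (position + 2), i.e. 2, 3, 4, … — the shift grows by one for each successive letter.
For people: p+2=r, e+3=h, o+4=s, p+5=u, l+6=r, e+7=l.

rhsurl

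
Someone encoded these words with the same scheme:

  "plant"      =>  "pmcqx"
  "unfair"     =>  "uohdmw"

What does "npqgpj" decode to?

The shift increases by 1 at each position, starting from +0: 0, 1, 2, ….
Undoing it on npqgpj: n−0=n, p−1=o, q−2=o, g−3=d, p−4=l, j−5=e.

noodle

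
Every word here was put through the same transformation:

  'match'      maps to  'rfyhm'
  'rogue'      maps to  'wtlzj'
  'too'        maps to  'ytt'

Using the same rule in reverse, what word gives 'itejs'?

This is a Caesar cipher with shift 5.
Undoing it on itejs: i−5=d, t−5=o, e−5=z, j−5=e, s−5=n.

dozen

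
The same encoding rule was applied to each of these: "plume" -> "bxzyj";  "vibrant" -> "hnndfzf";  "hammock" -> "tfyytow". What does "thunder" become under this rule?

The shift depends on letter class: consonant p→b is +12, but vowel u→z is +5. Two shifts are in play — +5 for a/e/i/o/u, +12 for every other letter.
Applying it to thunder: t(cons)+12=f, h(cons)+12=t, u(vowel)+5=z, n(cons)+12=z, d(cons)+12=p, e(vowel)+5=j, r(cons)+12=d.

ftzzpjd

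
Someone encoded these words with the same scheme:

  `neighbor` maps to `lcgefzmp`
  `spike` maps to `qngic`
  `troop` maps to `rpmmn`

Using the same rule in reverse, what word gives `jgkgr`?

limit

Compare letters: n→l is +24, e→c is +24, i→g is +24 — a constant shift. This is a Caesar cipher with shift 24.
Decoding jgkgr: j−24=l, g−24=i, k−24=m, g−24=i, r−24=t.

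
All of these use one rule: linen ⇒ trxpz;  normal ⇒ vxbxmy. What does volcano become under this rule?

The shift increases by 1 at each position, starting from +8: 8, 9, 10, ….
For volcano: v+8=d, o+9=x, l+10=v, c+11=n, a+12=m, n+13=a, o+14=c.

dxvnmac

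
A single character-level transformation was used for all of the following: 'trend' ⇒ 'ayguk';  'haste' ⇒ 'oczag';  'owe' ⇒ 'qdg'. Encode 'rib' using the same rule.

yki

The shift depends on letter class: consonant t→a is +7, but vowel e→g is +2. Two shifts are in play — +2 for a/e/i/o/u, +7 for every other letter.
Applying it to rib: r(cons)+7=y, i(vowel)+2=k, b(cons)+7=i.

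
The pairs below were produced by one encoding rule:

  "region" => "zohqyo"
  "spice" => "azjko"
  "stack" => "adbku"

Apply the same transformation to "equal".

maviv

Shifts by position in region: pos 0: r→z (+8), pos 1: e→o (+10), pos 2: g→h (+1), pos 3: i→q (+8), pos 4: o→y (+10), pos 5: n→o (+1) — repeating every 3. It's a Vigenère-style cipher with numeric key [8,10,1]: position i shifts by key[i mod 3].
For equal: e+8=m, q+10=a, u+1=v, a+8=i, l+10=v.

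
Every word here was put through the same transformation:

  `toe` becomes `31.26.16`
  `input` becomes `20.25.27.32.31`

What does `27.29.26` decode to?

pro

Each letter is replaced by its alphabet position (a=1..z=26) + 11.
Decoding 27.29.26: 27→(27−11)÷1=16=p, 29→(29−11)÷1=18=r, 26→(26−11)÷1=15=o.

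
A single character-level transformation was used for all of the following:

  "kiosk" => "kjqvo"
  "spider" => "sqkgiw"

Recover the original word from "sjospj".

simple

In kiosk: k→k is +0, i→j is +1, o→q is +2, s→v is +3 — the shift increases by 1 each position. Letter i (0-indexed) is shifted by i+0, so successive shifts are 0, 1, 2, ….
Undoing it on sjospj: s−0=s, j−1=i, o−2=m, s−3=p, p−4=l, j−5=e.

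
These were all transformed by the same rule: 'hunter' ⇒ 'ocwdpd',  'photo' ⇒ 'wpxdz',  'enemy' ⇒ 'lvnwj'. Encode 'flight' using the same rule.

In hunter: h→o is +7, u→c is +8, n→w is +9, t→d is +10 — the shift increases by 1 each position. The shift increases by 1 at each position, starting from +7: 7, 8, 9, ….
Applying it to flight: f+7=m, l+8=t, i+9=r, g+10=q, h+11=s, t+12=f.

mtrqsf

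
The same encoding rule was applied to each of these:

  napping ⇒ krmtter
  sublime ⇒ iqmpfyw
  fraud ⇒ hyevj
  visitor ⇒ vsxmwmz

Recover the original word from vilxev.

The output letters match the input read backwards, each shifted +4: napping reversed is gnippan. Read the word backwards and shift each letter +4.
Undoing it on vilxev: shift back: v−4=r, i−4=e, l−4=h, x−4=t, e−4=a, v−4=r → rehtar; then reverse → rather.

rather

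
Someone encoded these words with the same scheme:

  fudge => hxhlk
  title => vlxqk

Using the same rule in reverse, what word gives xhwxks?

vessel

Each letter shifts forward by (position + 2), i.e. 2, 3, 4, … — the shift grows by one for each successive letter.
Reversing it on xhwxks: x−2=v, h−3=e, w−4=s, x−5=s, k−6=e, s−7=l.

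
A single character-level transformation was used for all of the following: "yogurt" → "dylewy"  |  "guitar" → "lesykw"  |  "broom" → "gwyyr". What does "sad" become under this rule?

The shift depends on letter class: consonant y→d is +5, but vowel o→y is +10. Two shifts are in play — +10 for a/e/i/o/u, +5 for every other letter.
Applying it to sad: s(cons)+5=x, a(vowel)+10=k, d(cons)+5=i.

xki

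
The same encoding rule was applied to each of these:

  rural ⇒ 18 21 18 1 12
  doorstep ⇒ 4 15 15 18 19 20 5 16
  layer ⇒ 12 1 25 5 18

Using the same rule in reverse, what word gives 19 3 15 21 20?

scout

Letters become their 1-indexed alphabet positions: a=1 … z=26.
Undoing it on 19 3 15 21 20: 19=s, 3=c, 15=o, 21=u, 20=t.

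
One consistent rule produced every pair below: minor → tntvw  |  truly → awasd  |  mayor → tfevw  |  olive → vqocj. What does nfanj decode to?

gauge

Shifts by position in minor: pos 0: m→t (+7), pos 1: i→n (+5), pos 2: n→t (+6), pos 3: o→v (+7), pos 4: r→w (+5) — repeating every 3. The shifts repeat in a cycle of length 3: positions 0,1,… shift by +7, +5, +6, then the pattern repeats.
Reversing it on nfanj: n−7=g, f−5=a, a−6=u, n−7=g, j−5=e.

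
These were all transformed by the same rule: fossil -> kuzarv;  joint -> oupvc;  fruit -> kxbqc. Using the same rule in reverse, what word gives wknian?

regard

The shift increases by 1 at each position, starting from +5: 5, 6, 7, ….
Undoing it on wknian: w−5=r, k−6=e, n−7=g, i−8=a, a−9=r, n−10=d.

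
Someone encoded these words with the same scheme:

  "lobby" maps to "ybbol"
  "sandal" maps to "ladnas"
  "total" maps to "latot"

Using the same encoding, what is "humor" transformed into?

The output letters match the input read backwards: lobby reversed is ybbol. It's just the letters in reverse order.
Applying it to humor: reverse → romuh.

romuh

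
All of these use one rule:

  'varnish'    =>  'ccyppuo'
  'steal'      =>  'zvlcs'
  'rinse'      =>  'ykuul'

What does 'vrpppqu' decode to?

The shifts repeat in a cycle of length 2: positions 0,1,… shift by +7, +2, then the pattern repeats.
Reversing it on vrpppqu: v−7=o, r−2=p, p−7=i, p−2=n, p−7=i, q−2=o, u−7=n.

opinion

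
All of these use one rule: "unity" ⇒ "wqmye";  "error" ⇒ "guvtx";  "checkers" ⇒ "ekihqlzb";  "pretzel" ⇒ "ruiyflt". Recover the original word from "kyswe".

ivory

In unity: u→w is +2, n→q is +3, i→m is +4, t→y is +5 — the shift increases by 1 each position. Letter i (0-indexed) is shifted by i+2, so successive shifts are 2, 3, 4, ….
Undoing it on kyswe: k−2=i, y−3=v, s−4=o, w−5=r, e−6=y.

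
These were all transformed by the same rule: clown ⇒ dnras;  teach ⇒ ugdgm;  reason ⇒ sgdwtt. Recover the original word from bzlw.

In clown: c→d is +1, l→n is +2, o→r is +3, w→a is +4 — the shift increases by 1 each position. The shift increases by 1 at each position, starting from +1: 1, 2, 3, ….
Undoing it on bzlw: b−1=a, z−2=x, l−3=i, w−4=s.

axis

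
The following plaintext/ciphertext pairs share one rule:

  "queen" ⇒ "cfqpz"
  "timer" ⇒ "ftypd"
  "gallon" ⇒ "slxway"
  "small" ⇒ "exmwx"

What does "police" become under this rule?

bzxtop

Shifts by position in queen: pos 0: q→c (+12), pos 1: u→f (+11), pos 2: e→q (+12), pos 3: e→p (+11) — repeating every 2. A repeating key of period 2 is used — shifts +12, +11 over and over.
On police: p+12=b, o+11=z, l+12=x, i+11=t, c+12=o, e+11=p.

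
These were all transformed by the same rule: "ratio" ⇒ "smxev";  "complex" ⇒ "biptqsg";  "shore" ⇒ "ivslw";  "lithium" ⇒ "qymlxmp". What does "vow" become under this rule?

The output letters match the input read backwards, each shifted +4: ratio reversed is oitar. Two steps: reverse the string, then apply a Caesar shift of +4.
On vow: reverse → wov; then shift: w+4=a, o+4=s, v+4=z.

asz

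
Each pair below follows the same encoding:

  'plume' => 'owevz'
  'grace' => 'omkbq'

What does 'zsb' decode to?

rip

The output letters match the input read backwards, each shifted +10: plume reversed is emulp. Two steps: reverse the string, then apply a Caesar shift of +10.
Reversing it on zsb: shift back: z−10=p, s−10=i, b−10=r → pir; then reverse → rip.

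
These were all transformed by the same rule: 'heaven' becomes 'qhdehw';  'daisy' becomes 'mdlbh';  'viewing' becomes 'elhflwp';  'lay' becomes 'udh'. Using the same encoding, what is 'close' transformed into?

lurbh

The shift depends on letter class: consonant h→q is +9, but vowel e→h is +3. Vowels shift forward by 3 and consonants shift forward by 9.
For close: c(cons)+9=l, l(cons)+9=u, o(vowel)+3=r, s(cons)+9=b, e(vowel)+3=h.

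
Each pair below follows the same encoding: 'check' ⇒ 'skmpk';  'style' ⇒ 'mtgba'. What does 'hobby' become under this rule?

gjjwp

The word is reversed, then every letter is shifted forward by 8.
On hobby: reverse → ybboh; then shift: y+8=g, b+8=j, b+8=j, o+8=w, h+8=p.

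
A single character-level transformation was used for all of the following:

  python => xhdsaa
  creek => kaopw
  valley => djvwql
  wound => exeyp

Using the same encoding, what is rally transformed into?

In python: p→x is +8, y→h is +9, t→d is +10, h→s is +11 — the shift increases by 1 each position. The shift increases by 1 at each position, starting from +8: 8, 9, 10, ….
Applying it to rally: r+8=z, a+9=j, l+10=v, l+11=w, y+12=k.

zjvwk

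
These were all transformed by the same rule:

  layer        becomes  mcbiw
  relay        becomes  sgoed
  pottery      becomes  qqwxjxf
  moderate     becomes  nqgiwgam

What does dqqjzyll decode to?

confused

In layer: l→m is +1, a→c is +2, y→b is +3, e→i is +4 — the shift increases by 1 each position. Letter i (0-indexed) is shifted by i+1, so successive shifts are 1, 2, 3, ….
Reversing it on dqqjzyll: d−1=c, q−2=o, q−3=n, j−4=f, z−5=u, y−6=s, l−7=e, l−8=d.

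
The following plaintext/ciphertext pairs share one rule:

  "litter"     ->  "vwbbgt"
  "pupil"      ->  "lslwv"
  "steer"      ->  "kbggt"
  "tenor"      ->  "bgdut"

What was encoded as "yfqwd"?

chain

l(11)→v(21) and i(8)→w(22) fit y≡17x+16 (mod 26); the inverse of 17 mod 26 is 23. Each letter's alphabet position (a=0..z=25) is mapped through 17·x+16 mod 26 — an affine cipher.
Decoding yfqwd: y(24)→23·(24−16)≡2=c; f(5)→23·(5−16)≡7=h; q(16)→23·(16−16)≡0=a; w(22)→23·(22−16)≡8=i; d(3)→23·(3−16)≡13=n (all mod 26).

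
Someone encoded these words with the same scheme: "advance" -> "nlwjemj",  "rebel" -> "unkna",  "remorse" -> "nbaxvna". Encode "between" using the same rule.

wnnfcnk

The word is reversed, then every letter is shifted forward by 9.
For between: reverse → neewteb; then shift: n+9=w, e+9=n, e+9=n, w+9=f, t+9=c, e+9=n, b+9=k.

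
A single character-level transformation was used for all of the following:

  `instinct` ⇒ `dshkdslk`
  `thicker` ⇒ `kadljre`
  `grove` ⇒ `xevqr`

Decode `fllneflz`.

accuracy

i(8)→d(3) and n(13)→s(18) fit y≡3x+5 (mod 26); the inverse of 3 mod 26 is 9. Treating letters as 0–25, the rule is x ↦ 3x + 5 (mod 26).
Decoding fllneflz: f(5)→9·(5−5)≡0=a; l(11)→9·(11−5)≡2=c; l(11)→9·(11−5)≡2=c; n(13)→9·(13−5)≡20=u; e(4)→9·(4−5)≡17=r; f(5)→9·(5−5)≡0=a; l(11)→9·(11−5)≡2=c; z(25)→9·(25−5)≡24=y (all mod 26).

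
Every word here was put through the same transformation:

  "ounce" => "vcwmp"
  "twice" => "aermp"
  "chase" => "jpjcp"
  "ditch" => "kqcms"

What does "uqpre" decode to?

Each letter shifts forward by (position + 7), i.e. 7, 8, 9, … — the shift grows by one for each successive letter.
Undoing it on uqpre: u−7=n, q−8=i, p−9=g, r−10=h, e−11=t.

night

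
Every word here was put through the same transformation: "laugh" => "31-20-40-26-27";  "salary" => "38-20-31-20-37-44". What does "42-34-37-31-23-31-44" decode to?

worldly

l is letter #12 and maps to 31: an offset of 19. The number is (letter's place in the alphabet, a=1) + 19.
Undoing it on 42-34-37-31-23-31-44: 42→(42−19)÷1=23=w, 34→(34−19)÷1=15=o, 37→(37−19)÷1=18=r, 31→(31−19)÷1=12=l, 23→(23−19)÷1=4=d, 31→(31−19)÷1=12=l, 44→(44−19)÷1=25=y.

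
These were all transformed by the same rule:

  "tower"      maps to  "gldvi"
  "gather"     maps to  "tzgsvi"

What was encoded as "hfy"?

sub

Each pair mirrors across the alphabet (t↔g, o↔l, w↔d): positions sum to 25. Letters are reflected about the middle of the alphabet (position → 25−position): Atbash.
Decoding hfy: h↔s, f↔u, y↔b.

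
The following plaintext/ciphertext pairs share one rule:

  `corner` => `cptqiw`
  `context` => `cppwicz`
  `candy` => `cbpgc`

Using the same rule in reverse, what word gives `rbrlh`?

rapid

In corner: c→c is +0, o→p is +1, r→t is +2, n→q is +3 — the shift increases by 1 each position. The shift increases by 1 at each position, starting from +0: 0, 1, 2, ….
Reversing it on rbrlh: r−0=r, b−1=a, r−2=p, l−3=i, h−4=d.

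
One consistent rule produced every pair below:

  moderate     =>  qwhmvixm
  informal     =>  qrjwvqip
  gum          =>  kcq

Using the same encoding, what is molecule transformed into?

The rule splits by letter class: vowels +8, consonants +4.
Applying it to molecule: m(cons)+4=q, o(vowel)+8=w, l(cons)+4=p, e(vowel)+8=m, c(cons)+4=g, u(vowel)+8=c, l(cons)+4=p, e(vowel)+8=m.

qwpmgcpm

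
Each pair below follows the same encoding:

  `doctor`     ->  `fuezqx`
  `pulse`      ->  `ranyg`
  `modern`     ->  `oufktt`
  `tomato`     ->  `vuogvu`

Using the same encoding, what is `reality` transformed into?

Shifts by position in doctor: pos 0: d→f (+2), pos 1: o→u (+6), pos 2: c→e (+2), pos 3: t→z (+6) — repeating every 2. It's a Vigenère-style cipher with numeric key [2,6]: position i shifts by key[i mod 2].
Applying it to reality: r+2=t, e+6=k, a+2=c, l+6=r, i+2=k, t+6=z, y+2=a.

tkcrkza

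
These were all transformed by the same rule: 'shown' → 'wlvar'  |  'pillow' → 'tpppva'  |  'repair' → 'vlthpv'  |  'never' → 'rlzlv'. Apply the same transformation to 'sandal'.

The rule splits by letter class: vowels +7, consonants +4.
For sandal: s(cons)+4=w, a(vowel)+7=h, n(cons)+4=r, d(cons)+4=h, a(vowel)+7=h, l(cons)+4=p.

whrhhp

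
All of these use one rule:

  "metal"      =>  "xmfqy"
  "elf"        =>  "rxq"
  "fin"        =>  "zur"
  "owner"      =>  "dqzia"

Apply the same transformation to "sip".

The output letters match the input read backwards, each shifted +12: metal reversed is latem. Two steps: reverse the string, then apply a Caesar shift of +12.
On sip: reverse → pis; then shift: p+12=b, i+12=u, s+12=e.

bue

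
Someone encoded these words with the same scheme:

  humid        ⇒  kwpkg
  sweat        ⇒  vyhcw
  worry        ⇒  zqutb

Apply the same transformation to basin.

ecvkq

Shifts by position in humid: pos 0: h→k (+3), pos 1: u→w (+2), pos 2: m→p (+3), pos 3: i→k (+2) — repeating every 2. A repeating key of period 2 is used — shifts +3, +2 over and over.
On basin: b+3=e, a+2=c, s+3=v, i+2=k, n+3=q.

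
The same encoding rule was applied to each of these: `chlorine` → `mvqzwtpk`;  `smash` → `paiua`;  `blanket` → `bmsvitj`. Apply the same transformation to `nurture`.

mzcbzcv

The output letters match the input read backwards, each shifted +8: chlorine reversed is enirolhc. The word is reversed, then every letter is shifted forward by 8.
For nurture: reverse → erutrun; then shift: e+8=m, r+8=z, u+8=c, t+8=b, r+8=z, u+8=c, n+8=v.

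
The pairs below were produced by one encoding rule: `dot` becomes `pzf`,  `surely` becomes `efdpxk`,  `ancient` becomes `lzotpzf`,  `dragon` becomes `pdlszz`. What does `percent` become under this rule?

bpdopzf

The shift depends on letter class: consonant d→p is +12, but vowel o→z is +11. The rule splits by letter class: vowels +11, consonants +12.
On percent: p(cons)+12=b, e(vowel)+11=p, r(cons)+12=d, c(cons)+12=o, e(vowel)+11=p, n(cons)+12=z, t(cons)+12=f.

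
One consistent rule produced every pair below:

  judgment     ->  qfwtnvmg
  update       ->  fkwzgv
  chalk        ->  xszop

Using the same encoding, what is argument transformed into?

Each letter is replaced by its mirror in the alphabet: a↔z, b↔y, c↔x, and so on (the Atbash cipher).
Applying it to argument: a↔z, r↔i, g↔t, u↔f, m↔n, e↔v, n↔m, t↔g.

zitfnvmg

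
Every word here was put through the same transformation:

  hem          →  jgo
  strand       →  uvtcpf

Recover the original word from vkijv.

tight

Each letter is shifted forward by 2 in the alphabet (a Caesar shift of +2).
Decoding vkijv: v−2=t, k−2=i, i−2=g, j−2=h, v−2=t.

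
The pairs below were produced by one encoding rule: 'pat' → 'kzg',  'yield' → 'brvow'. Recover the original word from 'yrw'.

This is the alphabet-reversal cipher (Atbash): a becomes z, b becomes y, etc.
Reversing it on yrw: y↔b, r↔i, w↔d.

bid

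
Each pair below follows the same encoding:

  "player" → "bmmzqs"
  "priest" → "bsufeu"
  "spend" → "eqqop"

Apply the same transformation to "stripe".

It's a Vigenère-style cipher with numeric key [12,1]: position i shifts by key[i mod 2].
Applying it to stripe: s+12=e, t+1=u, r+12=d, i+1=j, p+12=b, e+1=f.

eudjbf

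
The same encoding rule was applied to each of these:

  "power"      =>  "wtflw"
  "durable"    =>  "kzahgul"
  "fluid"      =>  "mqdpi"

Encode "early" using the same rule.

Shifts by position in power: pos 0: p→w (+7), pos 1: o→t (+5), pos 2: w→f (+9), pos 3: e→l (+7), pos 4: r→w (+5) — repeating every 3. It's a Vigenère-style cipher with numeric key [7,5,9]: position i shifts by key[i mod 3].
For early: e+7=l, a+5=f, r+9=a, l+7=s, y+5=d.

lfasd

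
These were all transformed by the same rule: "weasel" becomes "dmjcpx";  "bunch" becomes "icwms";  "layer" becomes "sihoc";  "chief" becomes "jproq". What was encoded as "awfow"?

In weasel: w→d is +7, e→m is +8, a→j is +9, s→c is +10 — the shift increases by 1 each position. Each letter shifts forward by (position + 7), i.e. 7, 8, 9, … — the shift grows by one for each successive letter.
Reversing it on awfow: a−7=t, w−8=o, f−9=w, o−10=e, w−11=l.

towel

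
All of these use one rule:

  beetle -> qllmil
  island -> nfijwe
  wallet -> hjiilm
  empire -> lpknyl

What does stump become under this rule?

b(1)→q(16) and e(4)→l(11) fit y≡7x+9 (mod 26); the inverse of 7 mod 26 is 15. Each letter's alphabet position (a=0..z=25) is mapped through 7·x+9 mod 26 — an affine cipher.
On stump: s(18)→7·18+9≡5=f; t(19)→7·19+9≡12=m; u(20)→7·20+9≡19=t; m(12)→7·12+9≡15=p; p(15)→7·15+9≡10=k (all mod 26).

fmtpk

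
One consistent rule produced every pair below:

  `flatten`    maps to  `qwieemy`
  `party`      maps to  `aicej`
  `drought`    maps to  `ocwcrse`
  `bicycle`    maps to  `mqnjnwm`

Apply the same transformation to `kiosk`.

The rule splits by letter class: vowels +8, consonants +11.
On kiosk: k(cons)+11=v, i(vowel)+8=q, o(vowel)+8=w, s(cons)+11=d, k(cons)+11=v.

vqwdv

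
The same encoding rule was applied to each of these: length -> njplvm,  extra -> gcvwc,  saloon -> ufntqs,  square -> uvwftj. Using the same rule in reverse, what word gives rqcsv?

Shifts by position in length: pos 0: l→n (+2), pos 1: e→j (+5), pos 2: n→p (+2), pos 3: g→l (+5) — repeating every 2. It's a Vigenère-style cipher with numeric key [2,5]: position i shifts by key[i mod 2].
Reversing it on rqcsv: r−2=p, q−5=l, c−2=a, s−5=n, v−2=t.

plant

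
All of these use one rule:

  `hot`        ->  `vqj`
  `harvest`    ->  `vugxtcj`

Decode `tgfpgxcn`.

The output letters match the input read backwards, each shifted +2: hot reversed is toh. The word is reversed, then every letter is shifted forward by 2.
Decoding tgfpgxcn: shift back: t−2=r, g−2=e, f−2=d, p−2=n, g−2=e, x−2=v, c−2=a, n−2=l → redneval; then reverse → lavender.

lavender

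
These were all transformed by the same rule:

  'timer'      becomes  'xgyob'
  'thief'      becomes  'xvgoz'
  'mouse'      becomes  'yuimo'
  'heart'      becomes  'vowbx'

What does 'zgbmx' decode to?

t(19)→x(23) and i(8)→g(6) fit y≡11x+22 (mod 26); the inverse of 11 mod 26 is 19. Treating letters as 0–25, the rule is x ↦ 11x + 22 (mod 26).
Reversing it on zgbmx: z(25)→19·(25−22)≡5=f; g(6)→19·(6−22)≡8=i; b(1)→19·(1−22)≡17=r; m(12)→19·(12−22)≡18=s; x(23)→19·(23−22)≡19=t (all mod 26).

first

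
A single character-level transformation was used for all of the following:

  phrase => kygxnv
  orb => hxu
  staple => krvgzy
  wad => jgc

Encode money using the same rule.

ektus

The output letters match the input read backwards, each shifted +6: phrase reversed is esarhp. The word is reversed, then every letter is shifted forward by 6.
Applying it to money: reverse → yenom; then shift: y+6=e, e+6=k, n+6=t, o+6=u, m+6=s.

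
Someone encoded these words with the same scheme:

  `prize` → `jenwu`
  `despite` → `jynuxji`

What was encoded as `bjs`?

The output letters match the input read backwards, each shifted +5: prize reversed is ezirp. Read the word backwards and shift each letter +5.
Decoding bjs: shift back: b−5=w, j−5=e, s−5=n → wen; then reverse → new.

new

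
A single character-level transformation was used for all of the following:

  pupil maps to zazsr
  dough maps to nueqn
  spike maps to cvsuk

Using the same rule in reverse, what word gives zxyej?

proud

Shifts by position in pupil: pos 0: p→z (+10), pos 1: u→a (+6), pos 2: p→z (+10), pos 3: i→s (+10), pos 4: l→r (+6) — repeating every 3. The shifts repeat in a cycle of length 3: positions 0,1,… shift by +10, +6, +10, then the pattern repeats.
Decoding zxyej: z−10=p, x−6=r, y−10=o, e−10=u, j−6=d.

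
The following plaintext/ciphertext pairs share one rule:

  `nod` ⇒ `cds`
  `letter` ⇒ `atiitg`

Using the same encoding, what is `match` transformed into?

Compare letters: n→c is +15, o→d is +15, d→s is +15 — a constant shift. It's a constant shift of +15 (ROT15).
For match: m+15=b, a+15=p, t+15=i, c+15=r, h+15=w.

bpirw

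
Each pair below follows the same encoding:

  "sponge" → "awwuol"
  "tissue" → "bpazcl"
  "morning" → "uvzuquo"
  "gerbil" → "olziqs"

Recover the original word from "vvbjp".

Shifts by position in sponge: pos 0: s→a (+8), pos 1: p→w (+7), pos 2: o→w (+8), pos 3: n→u (+7) — repeating every 2. The shifts repeat in a cycle of length 2: positions 0,1,… shift by +8, +7, then the pattern repeats.
Reversing it on vvbjp: v−8=n, v−7=o, b−8=t, j−7=c, p−8=h.

notch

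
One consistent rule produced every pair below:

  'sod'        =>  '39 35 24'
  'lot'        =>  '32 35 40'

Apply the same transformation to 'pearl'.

s is letter #19 and maps to 39: an offset of 20. The number is (letter's place in the alphabet, a=1) + 20.
On pearl: p=16→36, e=5→25, a=1→21, r=18→38, l=12→32.

36 25 21 38 32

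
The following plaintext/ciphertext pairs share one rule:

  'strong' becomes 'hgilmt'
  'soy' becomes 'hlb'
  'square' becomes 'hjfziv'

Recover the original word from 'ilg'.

rot

Each letter is replaced by its mirror in the alphabet: a↔z, b↔y, c↔x, and so on (the Atbash cipher).
Undoing it on ilg: i↔r, l↔o, g↔t.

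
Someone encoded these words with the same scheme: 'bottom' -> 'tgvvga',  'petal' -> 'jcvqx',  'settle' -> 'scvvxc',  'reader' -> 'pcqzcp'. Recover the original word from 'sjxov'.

b(1)→t(19) and o(14)→g(6) fit y≡3x+16 (mod 26); the inverse of 3 mod 26 is 9. This is an affine cipher: with a=0,…,z=25, each position x becomes (3x+16) mod 26.
Reversing it on sjxov: s(18)→9·(18−16)≡18=s; j(9)→9·(9−16)≡15=p; x(23)→9·(23−16)≡11=l; o(14)→9·(14−16)≡8=i; v(21)→9·(21−16)≡19=t (all mod 26).

split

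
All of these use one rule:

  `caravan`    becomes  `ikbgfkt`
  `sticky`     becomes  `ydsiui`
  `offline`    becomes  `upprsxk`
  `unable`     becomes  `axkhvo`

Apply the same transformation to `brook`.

hbyuu

Shifts by position in caravan: pos 0: c→i (+6), pos 1: a→k (+10), pos 2: r→b (+10), pos 3: a→g (+6), pos 4: v→f (+10), pos 5: a→k (+10) — repeating every 3. The shifts repeat in a cycle of length 3: positions 0,1,… shift by +6, +10, +10, then the pattern repeats.
For brook: b+6=h, r+10=b, o+10=y, o+6=u, k+10=u.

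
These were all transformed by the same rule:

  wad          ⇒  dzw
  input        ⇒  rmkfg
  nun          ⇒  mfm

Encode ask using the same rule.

zhp

This is the alphabet-reversal cipher (Atbash): a becomes z, b becomes y, etc.
Applying it to ask: a↔z, s↔h, k↔p.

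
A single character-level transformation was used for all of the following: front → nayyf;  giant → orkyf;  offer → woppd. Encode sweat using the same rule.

The shift increases by 1 at each position, starting from +8: 8, 9, 10, ….
On sweat: s+8=a, w+9=f, e+10=o, a+11=l, t+12=f.

afolf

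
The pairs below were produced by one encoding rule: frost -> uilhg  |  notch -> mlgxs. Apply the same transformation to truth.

Each pair mirrors across the alphabet (f↔u, r↔i, o↔l): positions sum to 25. This is the alphabet-reversal cipher (Atbash): a becomes z, b becomes y, etc.
For truth: t↔g, r↔i, u↔f, t↔g, h↔s.

gifgs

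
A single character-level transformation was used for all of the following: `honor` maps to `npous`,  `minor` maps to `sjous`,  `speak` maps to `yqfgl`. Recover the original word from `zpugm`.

total

A repeating key of period 3 is used — shifts +6, +1, +1 over and over.
Reversing it on zpugm: z−6=t, p−1=o, u−1=t, g−6=a, m−1=l.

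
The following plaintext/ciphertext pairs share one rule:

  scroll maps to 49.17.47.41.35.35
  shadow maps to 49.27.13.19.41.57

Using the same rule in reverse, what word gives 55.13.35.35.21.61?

s(#19)→49 and c(#3)→17: differences scale by 2, so n = 2·pos + 11. The formula is n = 2×(alphabet index, a=1) + 11.
Undoing it on 55.13.35.35.21.61: 55→(55−11)÷2=22=v, 13→(13−11)÷2=1=a, 35→(35−11)÷2=12=l, 35→(35−11)÷2=12=l, 21→(21−11)÷2=5=e, 61→(61−11)÷2=25=y.

valley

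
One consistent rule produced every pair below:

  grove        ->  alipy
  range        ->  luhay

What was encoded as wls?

cry

Compare letters: g→a is +20, r→l is +20, o→i is +20 — a constant shift. This is a Caesar cipher with shift 20.
Decoding wls: w−20=c, l−20=r, s−20=y.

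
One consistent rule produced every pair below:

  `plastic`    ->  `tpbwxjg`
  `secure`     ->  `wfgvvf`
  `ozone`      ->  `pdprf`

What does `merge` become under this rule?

qfvkf

The shift depends on letter class: consonant p→t is +4, but vowel a→b is +1. Two shifts are in play — +1 for a/e/i/o/u, +4 for every other letter.
On merge: m(cons)+4=q, e(vowel)+1=f, r(cons)+4=v, g(cons)+4=k, e(vowel)+1=f.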